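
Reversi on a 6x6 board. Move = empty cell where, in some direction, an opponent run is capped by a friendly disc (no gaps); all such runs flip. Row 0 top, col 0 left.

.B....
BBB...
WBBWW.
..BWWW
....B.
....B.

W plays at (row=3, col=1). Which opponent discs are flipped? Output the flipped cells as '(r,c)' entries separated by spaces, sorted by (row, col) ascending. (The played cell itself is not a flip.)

Answer: (3,2)

Derivation:
Dir NW: first cell 'W' (not opp) -> no flip
Dir N: opp run (2,1) (1,1) (0,1), next=edge -> no flip
Dir NE: opp run (2,2), next='.' -> no flip
Dir W: first cell '.' (not opp) -> no flip
Dir E: opp run (3,2) capped by W -> flip
Dir SW: first cell '.' (not opp) -> no flip
Dir S: first cell '.' (not opp) -> no flip
Dir SE: first cell '.' (not opp) -> no flip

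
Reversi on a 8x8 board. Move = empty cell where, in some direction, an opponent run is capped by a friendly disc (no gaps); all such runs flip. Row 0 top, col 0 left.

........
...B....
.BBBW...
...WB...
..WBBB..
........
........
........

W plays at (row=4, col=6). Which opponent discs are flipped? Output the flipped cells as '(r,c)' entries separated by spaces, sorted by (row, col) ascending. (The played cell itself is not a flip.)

Answer: (4,3) (4,4) (4,5)

Derivation:
Dir NW: first cell '.' (not opp) -> no flip
Dir N: first cell '.' (not opp) -> no flip
Dir NE: first cell '.' (not opp) -> no flip
Dir W: opp run (4,5) (4,4) (4,3) capped by W -> flip
Dir E: first cell '.' (not opp) -> no flip
Dir SW: first cell '.' (not opp) -> no flip
Dir S: first cell '.' (not opp) -> no flip
Dir SE: first cell '.' (not opp) -> no flip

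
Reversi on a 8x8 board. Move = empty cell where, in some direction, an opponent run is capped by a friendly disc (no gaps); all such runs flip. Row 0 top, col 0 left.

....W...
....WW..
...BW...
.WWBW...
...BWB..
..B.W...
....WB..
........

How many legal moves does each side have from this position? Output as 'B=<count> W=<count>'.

Answer: B=9 W=9

Derivation:
-- B to move --
(0,3): no bracket -> illegal
(0,5): flips 1 -> legal
(0,6): flips 2 -> legal
(1,3): no bracket -> illegal
(1,6): no bracket -> illegal
(2,0): no bracket -> illegal
(2,1): flips 1 -> legal
(2,2): no bracket -> illegal
(2,5): flips 2 -> legal
(2,6): no bracket -> illegal
(3,0): flips 2 -> legal
(3,5): flips 1 -> legal
(4,0): no bracket -> illegal
(4,1): flips 1 -> legal
(4,2): no bracket -> illegal
(5,3): no bracket -> illegal
(5,5): flips 1 -> legal
(6,3): flips 2 -> legal
(7,3): no bracket -> illegal
(7,4): no bracket -> illegal
(7,5): no bracket -> illegal
B mobility = 9
-- W to move --
(1,2): flips 1 -> legal
(1,3): no bracket -> illegal
(2,2): flips 2 -> legal
(3,5): no bracket -> illegal
(3,6): flips 1 -> legal
(4,1): no bracket -> illegal
(4,2): flips 2 -> legal
(4,6): flips 1 -> legal
(5,1): no bracket -> illegal
(5,3): no bracket -> illegal
(5,5): no bracket -> illegal
(5,6): flips 1 -> legal
(6,1): flips 2 -> legal
(6,2): no bracket -> illegal
(6,3): no bracket -> illegal
(6,6): flips 1 -> legal
(7,4): no bracket -> illegal
(7,5): no bracket -> illegal
(7,6): flips 1 -> legal
W mobility = 9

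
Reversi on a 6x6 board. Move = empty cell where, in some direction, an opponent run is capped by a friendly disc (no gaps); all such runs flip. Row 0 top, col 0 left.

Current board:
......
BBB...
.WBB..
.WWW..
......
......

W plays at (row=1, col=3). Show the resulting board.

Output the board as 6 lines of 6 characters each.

Place W at (1,3); scan 8 dirs for brackets.
Dir NW: first cell '.' (not opp) -> no flip
Dir N: first cell '.' (not opp) -> no flip
Dir NE: first cell '.' (not opp) -> no flip
Dir W: opp run (1,2) (1,1) (1,0), next=edge -> no flip
Dir E: first cell '.' (not opp) -> no flip
Dir SW: opp run (2,2) capped by W -> flip
Dir S: opp run (2,3) capped by W -> flip
Dir SE: first cell '.' (not opp) -> no flip
All flips: (2,2) (2,3)

Answer: ......
BBBW..
.WWW..
.WWW..
......
......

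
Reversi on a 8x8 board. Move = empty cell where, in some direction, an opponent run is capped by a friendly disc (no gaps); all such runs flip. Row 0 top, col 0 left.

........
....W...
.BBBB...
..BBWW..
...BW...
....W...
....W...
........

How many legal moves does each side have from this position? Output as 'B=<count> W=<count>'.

-- B to move --
(0,3): no bracket -> illegal
(0,4): flips 1 -> legal
(0,5): flips 1 -> legal
(1,3): no bracket -> illegal
(1,5): no bracket -> illegal
(2,5): flips 1 -> legal
(2,6): no bracket -> illegal
(3,6): flips 2 -> legal
(4,5): flips 2 -> legal
(4,6): flips 1 -> legal
(5,3): no bracket -> illegal
(5,5): flips 1 -> legal
(6,3): no bracket -> illegal
(6,5): flips 1 -> legal
(7,3): no bracket -> illegal
(7,4): flips 4 -> legal
(7,5): no bracket -> illegal
B mobility = 9
-- W to move --
(1,0): flips 3 -> legal
(1,1): flips 2 -> legal
(1,2): flips 1 -> legal
(1,3): flips 1 -> legal
(1,5): no bracket -> illegal
(2,0): no bracket -> illegal
(2,5): no bracket -> illegal
(3,0): no bracket -> illegal
(3,1): flips 2 -> legal
(4,1): flips 2 -> legal
(4,2): flips 1 -> legal
(5,2): flips 1 -> legal
(5,3): no bracket -> illegal
W mobility = 8

Answer: B=9 W=8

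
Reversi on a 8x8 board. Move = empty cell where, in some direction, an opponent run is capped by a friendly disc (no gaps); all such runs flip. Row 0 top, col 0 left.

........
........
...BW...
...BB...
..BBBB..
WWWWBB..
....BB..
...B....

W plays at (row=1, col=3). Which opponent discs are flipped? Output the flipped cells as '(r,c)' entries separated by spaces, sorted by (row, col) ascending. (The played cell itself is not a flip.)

Dir NW: first cell '.' (not opp) -> no flip
Dir N: first cell '.' (not opp) -> no flip
Dir NE: first cell '.' (not opp) -> no flip
Dir W: first cell '.' (not opp) -> no flip
Dir E: first cell '.' (not opp) -> no flip
Dir SW: first cell '.' (not opp) -> no flip
Dir S: opp run (2,3) (3,3) (4,3) capped by W -> flip
Dir SE: first cell 'W' (not opp) -> no flip

Answer: (2,3) (3,3) (4,3)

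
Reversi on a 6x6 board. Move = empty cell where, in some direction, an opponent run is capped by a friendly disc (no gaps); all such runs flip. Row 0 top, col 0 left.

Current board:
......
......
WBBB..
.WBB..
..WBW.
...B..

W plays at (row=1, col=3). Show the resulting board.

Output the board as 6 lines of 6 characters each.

Answer: ......
...W..
WBWB..
.WBB..
..WBW.
...B..

Derivation:
Place W at (1,3); scan 8 dirs for brackets.
Dir NW: first cell '.' (not opp) -> no flip
Dir N: first cell '.' (not opp) -> no flip
Dir NE: first cell '.' (not opp) -> no flip
Dir W: first cell '.' (not opp) -> no flip
Dir E: first cell '.' (not opp) -> no flip
Dir SW: opp run (2,2) capped by W -> flip
Dir S: opp run (2,3) (3,3) (4,3) (5,3), next=edge -> no flip
Dir SE: first cell '.' (not opp) -> no flip
All flips: (2,2)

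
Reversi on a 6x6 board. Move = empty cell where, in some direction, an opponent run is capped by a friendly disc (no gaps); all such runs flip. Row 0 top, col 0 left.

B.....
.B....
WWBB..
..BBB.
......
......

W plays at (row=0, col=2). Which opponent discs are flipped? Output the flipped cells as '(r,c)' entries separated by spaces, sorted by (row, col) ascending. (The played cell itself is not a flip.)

Answer: (1,1)

Derivation:
Dir NW: edge -> no flip
Dir N: edge -> no flip
Dir NE: edge -> no flip
Dir W: first cell '.' (not opp) -> no flip
Dir E: first cell '.' (not opp) -> no flip
Dir SW: opp run (1,1) capped by W -> flip
Dir S: first cell '.' (not opp) -> no flip
Dir SE: first cell '.' (not opp) -> no flip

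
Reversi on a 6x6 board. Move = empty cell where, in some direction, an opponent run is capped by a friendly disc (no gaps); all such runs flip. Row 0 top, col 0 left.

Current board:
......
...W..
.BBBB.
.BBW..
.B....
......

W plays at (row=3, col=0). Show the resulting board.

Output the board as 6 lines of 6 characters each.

Place W at (3,0); scan 8 dirs for brackets.
Dir NW: edge -> no flip
Dir N: first cell '.' (not opp) -> no flip
Dir NE: opp run (2,1), next='.' -> no flip
Dir W: edge -> no flip
Dir E: opp run (3,1) (3,2) capped by W -> flip
Dir SW: edge -> no flip
Dir S: first cell '.' (not opp) -> no flip
Dir SE: opp run (4,1), next='.' -> no flip
All flips: (3,1) (3,2)

Answer: ......
...W..
.BBBB.
WWWW..
.B....
......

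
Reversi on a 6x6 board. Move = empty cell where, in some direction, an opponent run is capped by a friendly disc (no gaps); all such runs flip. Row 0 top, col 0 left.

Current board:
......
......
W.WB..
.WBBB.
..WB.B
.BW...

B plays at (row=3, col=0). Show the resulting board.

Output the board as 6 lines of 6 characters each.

Place B at (3,0); scan 8 dirs for brackets.
Dir NW: edge -> no flip
Dir N: opp run (2,0), next='.' -> no flip
Dir NE: first cell '.' (not opp) -> no flip
Dir W: edge -> no flip
Dir E: opp run (3,1) capped by B -> flip
Dir SW: edge -> no flip
Dir S: first cell '.' (not opp) -> no flip
Dir SE: first cell '.' (not opp) -> no flip
All flips: (3,1)

Answer: ......
......
W.WB..
BBBBB.
..WB.B
.BW...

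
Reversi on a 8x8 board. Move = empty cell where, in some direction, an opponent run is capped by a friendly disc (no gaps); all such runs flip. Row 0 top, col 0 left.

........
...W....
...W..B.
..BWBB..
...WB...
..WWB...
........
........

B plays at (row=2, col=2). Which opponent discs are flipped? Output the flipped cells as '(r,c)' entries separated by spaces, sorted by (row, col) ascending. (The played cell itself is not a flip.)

Answer: (3,3)

Derivation:
Dir NW: first cell '.' (not opp) -> no flip
Dir N: first cell '.' (not opp) -> no flip
Dir NE: opp run (1,3), next='.' -> no flip
Dir W: first cell '.' (not opp) -> no flip
Dir E: opp run (2,3), next='.' -> no flip
Dir SW: first cell '.' (not opp) -> no flip
Dir S: first cell 'B' (not opp) -> no flip
Dir SE: opp run (3,3) capped by B -> flip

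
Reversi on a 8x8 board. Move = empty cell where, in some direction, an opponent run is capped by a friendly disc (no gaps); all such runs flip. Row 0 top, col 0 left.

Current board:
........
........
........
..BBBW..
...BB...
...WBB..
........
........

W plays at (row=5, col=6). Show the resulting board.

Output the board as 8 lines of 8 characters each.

Place W at (5,6); scan 8 dirs for brackets.
Dir NW: first cell '.' (not opp) -> no flip
Dir N: first cell '.' (not opp) -> no flip
Dir NE: first cell '.' (not opp) -> no flip
Dir W: opp run (5,5) (5,4) capped by W -> flip
Dir E: first cell '.' (not opp) -> no flip
Dir SW: first cell '.' (not opp) -> no flip
Dir S: first cell '.' (not opp) -> no flip
Dir SE: first cell '.' (not opp) -> no flip
All flips: (5,4) (5,5)

Answer: ........
........
........
..BBBW..
...BB...
...WWWW.
........
........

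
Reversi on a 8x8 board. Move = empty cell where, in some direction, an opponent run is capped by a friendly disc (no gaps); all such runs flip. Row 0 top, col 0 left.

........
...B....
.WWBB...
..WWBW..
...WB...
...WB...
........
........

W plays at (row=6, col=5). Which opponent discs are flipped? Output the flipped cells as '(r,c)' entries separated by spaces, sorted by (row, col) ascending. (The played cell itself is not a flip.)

Dir NW: opp run (5,4) capped by W -> flip
Dir N: first cell '.' (not opp) -> no flip
Dir NE: first cell '.' (not opp) -> no flip
Dir W: first cell '.' (not opp) -> no flip
Dir E: first cell '.' (not opp) -> no flip
Dir SW: first cell '.' (not opp) -> no flip
Dir S: first cell '.' (not opp) -> no flip
Dir SE: first cell '.' (not opp) -> no flip

Answer: (5,4)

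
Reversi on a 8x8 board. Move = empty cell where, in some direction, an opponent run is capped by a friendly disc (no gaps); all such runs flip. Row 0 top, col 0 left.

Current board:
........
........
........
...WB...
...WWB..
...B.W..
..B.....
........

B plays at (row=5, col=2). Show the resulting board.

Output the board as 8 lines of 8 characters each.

Place B at (5,2); scan 8 dirs for brackets.
Dir NW: first cell '.' (not opp) -> no flip
Dir N: first cell '.' (not opp) -> no flip
Dir NE: opp run (4,3) capped by B -> flip
Dir W: first cell '.' (not opp) -> no flip
Dir E: first cell 'B' (not opp) -> no flip
Dir SW: first cell '.' (not opp) -> no flip
Dir S: first cell 'B' (not opp) -> no flip
Dir SE: first cell '.' (not opp) -> no flip
All flips: (4,3)

Answer: ........
........
........
...WB...
...BWB..
..BB.W..
..B.....
........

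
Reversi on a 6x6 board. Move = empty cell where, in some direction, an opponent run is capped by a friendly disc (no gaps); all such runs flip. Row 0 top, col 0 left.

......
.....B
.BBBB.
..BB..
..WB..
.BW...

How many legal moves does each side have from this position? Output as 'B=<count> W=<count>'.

-- B to move --
(3,1): no bracket -> illegal
(4,1): flips 1 -> legal
(5,3): flips 1 -> legal
B mobility = 2
-- W to move --
(0,4): no bracket -> illegal
(0,5): no bracket -> illegal
(1,0): no bracket -> illegal
(1,1): no bracket -> illegal
(1,2): flips 2 -> legal
(1,3): no bracket -> illegal
(1,4): no bracket -> illegal
(2,0): no bracket -> illegal
(2,5): no bracket -> illegal
(3,0): no bracket -> illegal
(3,1): no bracket -> illegal
(3,4): flips 1 -> legal
(3,5): no bracket -> illegal
(4,0): no bracket -> illegal
(4,1): no bracket -> illegal
(4,4): flips 1 -> legal
(5,0): flips 1 -> legal
(5,3): no bracket -> illegal
(5,4): no bracket -> illegal
W mobility = 4

Answer: B=2 W=4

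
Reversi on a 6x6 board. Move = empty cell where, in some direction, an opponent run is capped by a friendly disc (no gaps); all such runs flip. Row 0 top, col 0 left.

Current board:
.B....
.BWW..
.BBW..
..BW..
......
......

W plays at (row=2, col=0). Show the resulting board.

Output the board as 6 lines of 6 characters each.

Answer: .B....
.BWW..
WWWW..
..BW..
......
......

Derivation:
Place W at (2,0); scan 8 dirs for brackets.
Dir NW: edge -> no flip
Dir N: first cell '.' (not opp) -> no flip
Dir NE: opp run (1,1), next='.' -> no flip
Dir W: edge -> no flip
Dir E: opp run (2,1) (2,2) capped by W -> flip
Dir SW: edge -> no flip
Dir S: first cell '.' (not opp) -> no flip
Dir SE: first cell '.' (not opp) -> no flip
All flips: (2,1) (2,2)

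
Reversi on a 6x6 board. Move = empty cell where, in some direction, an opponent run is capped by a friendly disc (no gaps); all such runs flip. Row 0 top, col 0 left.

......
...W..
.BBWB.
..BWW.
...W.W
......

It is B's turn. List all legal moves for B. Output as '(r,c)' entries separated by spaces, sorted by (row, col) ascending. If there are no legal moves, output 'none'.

(0,2): flips 1 -> legal
(0,3): no bracket -> illegal
(0,4): flips 1 -> legal
(1,2): no bracket -> illegal
(1,4): flips 1 -> legal
(2,5): no bracket -> illegal
(3,5): flips 2 -> legal
(4,2): flips 1 -> legal
(4,4): flips 2 -> legal
(5,2): no bracket -> illegal
(5,3): no bracket -> illegal
(5,4): flips 1 -> legal
(5,5): no bracket -> illegal

Answer: (0,2) (0,4) (1,4) (3,5) (4,2) (4,4) (5,4)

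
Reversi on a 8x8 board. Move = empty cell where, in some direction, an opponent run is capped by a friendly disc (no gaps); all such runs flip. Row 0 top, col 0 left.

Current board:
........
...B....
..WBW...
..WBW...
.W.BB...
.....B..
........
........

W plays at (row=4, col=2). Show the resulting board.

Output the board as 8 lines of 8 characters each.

Answer: ........
...B....
..WBW...
..WWW...
.WWBB...
.....B..
........
........

Derivation:
Place W at (4,2); scan 8 dirs for brackets.
Dir NW: first cell '.' (not opp) -> no flip
Dir N: first cell 'W' (not opp) -> no flip
Dir NE: opp run (3,3) capped by W -> flip
Dir W: first cell 'W' (not opp) -> no flip
Dir E: opp run (4,3) (4,4), next='.' -> no flip
Dir SW: first cell '.' (not opp) -> no flip
Dir S: first cell '.' (not opp) -> no flip
Dir SE: first cell '.' (not opp) -> no flip
All flips: (3,3)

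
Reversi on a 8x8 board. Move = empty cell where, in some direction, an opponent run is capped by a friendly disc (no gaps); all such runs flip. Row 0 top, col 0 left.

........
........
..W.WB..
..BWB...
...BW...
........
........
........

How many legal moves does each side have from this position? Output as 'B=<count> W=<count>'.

Answer: B=5 W=5

Derivation:
-- B to move --
(1,1): no bracket -> illegal
(1,2): flips 1 -> legal
(1,3): no bracket -> illegal
(1,4): flips 1 -> legal
(1,5): no bracket -> illegal
(2,1): no bracket -> illegal
(2,3): flips 2 -> legal
(3,1): no bracket -> illegal
(3,5): no bracket -> illegal
(4,2): no bracket -> illegal
(4,5): flips 1 -> legal
(5,3): no bracket -> illegal
(5,4): flips 1 -> legal
(5,5): no bracket -> illegal
B mobility = 5
-- W to move --
(1,4): no bracket -> illegal
(1,5): no bracket -> illegal
(1,6): no bracket -> illegal
(2,1): no bracket -> illegal
(2,3): no bracket -> illegal
(2,6): flips 1 -> legal
(3,1): flips 1 -> legal
(3,5): flips 1 -> legal
(3,6): no bracket -> illegal
(4,1): no bracket -> illegal
(4,2): flips 2 -> legal
(4,5): no bracket -> illegal
(5,2): no bracket -> illegal
(5,3): flips 1 -> legal
(5,4): no bracket -> illegal
W mobility = 5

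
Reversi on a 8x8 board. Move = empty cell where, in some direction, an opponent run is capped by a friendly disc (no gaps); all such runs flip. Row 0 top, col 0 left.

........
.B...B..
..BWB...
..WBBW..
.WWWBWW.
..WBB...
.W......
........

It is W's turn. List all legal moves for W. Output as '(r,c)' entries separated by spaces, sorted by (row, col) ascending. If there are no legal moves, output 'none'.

(0,0): no bracket -> illegal
(0,1): no bracket -> illegal
(0,2): no bracket -> illegal
(0,4): no bracket -> illegal
(0,5): no bracket -> illegal
(0,6): flips 3 -> legal
(1,0): no bracket -> illegal
(1,2): flips 1 -> legal
(1,3): flips 1 -> legal
(1,4): no bracket -> illegal
(1,6): no bracket -> illegal
(2,0): no bracket -> illegal
(2,1): flips 1 -> legal
(2,5): flips 2 -> legal
(2,6): no bracket -> illegal
(3,1): no bracket -> illegal
(5,5): flips 2 -> legal
(6,2): flips 2 -> legal
(6,3): flips 2 -> legal
(6,4): flips 1 -> legal
(6,5): flips 1 -> legal

Answer: (0,6) (1,2) (1,3) (2,1) (2,5) (5,5) (6,2) (6,3) (6,4) (6,5)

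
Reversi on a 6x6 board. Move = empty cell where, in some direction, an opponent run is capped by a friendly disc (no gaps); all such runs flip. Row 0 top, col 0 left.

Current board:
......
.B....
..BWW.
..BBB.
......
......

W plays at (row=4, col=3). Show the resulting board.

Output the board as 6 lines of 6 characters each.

Place W at (4,3); scan 8 dirs for brackets.
Dir NW: opp run (3,2), next='.' -> no flip
Dir N: opp run (3,3) capped by W -> flip
Dir NE: opp run (3,4), next='.' -> no flip
Dir W: first cell '.' (not opp) -> no flip
Dir E: first cell '.' (not opp) -> no flip
Dir SW: first cell '.' (not opp) -> no flip
Dir S: first cell '.' (not opp) -> no flip
Dir SE: first cell '.' (not opp) -> no flip
All flips: (3,3)

Answer: ......
.B....
..BWW.
..BWB.
...W..
......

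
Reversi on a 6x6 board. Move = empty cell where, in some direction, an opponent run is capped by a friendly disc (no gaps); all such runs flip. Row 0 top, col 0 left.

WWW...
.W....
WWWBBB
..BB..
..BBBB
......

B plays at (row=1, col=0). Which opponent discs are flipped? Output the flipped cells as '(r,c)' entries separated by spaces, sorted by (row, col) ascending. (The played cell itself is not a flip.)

Answer: (2,1)

Derivation:
Dir NW: edge -> no flip
Dir N: opp run (0,0), next=edge -> no flip
Dir NE: opp run (0,1), next=edge -> no flip
Dir W: edge -> no flip
Dir E: opp run (1,1), next='.' -> no flip
Dir SW: edge -> no flip
Dir S: opp run (2,0), next='.' -> no flip
Dir SE: opp run (2,1) capped by B -> flip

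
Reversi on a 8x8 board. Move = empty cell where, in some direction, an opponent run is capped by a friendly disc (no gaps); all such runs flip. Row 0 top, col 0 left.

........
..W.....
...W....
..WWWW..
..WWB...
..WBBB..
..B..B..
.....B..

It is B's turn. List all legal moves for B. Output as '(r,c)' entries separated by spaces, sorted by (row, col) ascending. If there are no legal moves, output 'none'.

(0,1): no bracket -> illegal
(0,2): no bracket -> illegal
(0,3): no bracket -> illegal
(1,1): no bracket -> illegal
(1,3): flips 3 -> legal
(1,4): no bracket -> illegal
(2,1): flips 2 -> legal
(2,2): flips 4 -> legal
(2,4): flips 1 -> legal
(2,5): no bracket -> illegal
(2,6): flips 1 -> legal
(3,1): flips 1 -> legal
(3,6): no bracket -> illegal
(4,1): flips 2 -> legal
(4,5): no bracket -> illegal
(4,6): no bracket -> illegal
(5,1): flips 1 -> legal
(6,1): no bracket -> illegal
(6,3): no bracket -> illegal

Answer: (1,3) (2,1) (2,2) (2,4) (2,6) (3,1) (4,1) (5,1)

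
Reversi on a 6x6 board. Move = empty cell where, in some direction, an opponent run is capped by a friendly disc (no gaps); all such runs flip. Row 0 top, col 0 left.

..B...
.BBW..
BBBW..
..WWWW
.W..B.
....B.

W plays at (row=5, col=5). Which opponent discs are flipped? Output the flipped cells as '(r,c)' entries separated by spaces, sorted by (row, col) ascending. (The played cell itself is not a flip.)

Dir NW: opp run (4,4) capped by W -> flip
Dir N: first cell '.' (not opp) -> no flip
Dir NE: edge -> no flip
Dir W: opp run (5,4), next='.' -> no flip
Dir E: edge -> no flip
Dir SW: edge -> no flip
Dir S: edge -> no flip
Dir SE: edge -> no flip

Answer: (4,4)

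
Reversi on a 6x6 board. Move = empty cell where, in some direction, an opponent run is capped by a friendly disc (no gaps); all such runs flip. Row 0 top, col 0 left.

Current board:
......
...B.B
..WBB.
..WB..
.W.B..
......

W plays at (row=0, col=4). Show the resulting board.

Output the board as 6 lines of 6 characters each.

Answer: ....W.
...W.B
..WBB.
..WB..
.W.B..
......

Derivation:
Place W at (0,4); scan 8 dirs for brackets.
Dir NW: edge -> no flip
Dir N: edge -> no flip
Dir NE: edge -> no flip
Dir W: first cell '.' (not opp) -> no flip
Dir E: first cell '.' (not opp) -> no flip
Dir SW: opp run (1,3) capped by W -> flip
Dir S: first cell '.' (not opp) -> no flip
Dir SE: opp run (1,5), next=edge -> no flip
All flips: (1,3)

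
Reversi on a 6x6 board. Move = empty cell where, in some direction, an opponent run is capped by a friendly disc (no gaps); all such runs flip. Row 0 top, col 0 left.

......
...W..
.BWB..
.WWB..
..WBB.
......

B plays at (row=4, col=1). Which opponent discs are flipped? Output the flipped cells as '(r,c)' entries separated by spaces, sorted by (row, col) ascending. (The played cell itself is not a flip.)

Dir NW: first cell '.' (not opp) -> no flip
Dir N: opp run (3,1) capped by B -> flip
Dir NE: opp run (3,2) capped by B -> flip
Dir W: first cell '.' (not opp) -> no flip
Dir E: opp run (4,2) capped by B -> flip
Dir SW: first cell '.' (not opp) -> no flip
Dir S: first cell '.' (not opp) -> no flip
Dir SE: first cell '.' (not opp) -> no flip

Answer: (3,1) (3,2) (4,2)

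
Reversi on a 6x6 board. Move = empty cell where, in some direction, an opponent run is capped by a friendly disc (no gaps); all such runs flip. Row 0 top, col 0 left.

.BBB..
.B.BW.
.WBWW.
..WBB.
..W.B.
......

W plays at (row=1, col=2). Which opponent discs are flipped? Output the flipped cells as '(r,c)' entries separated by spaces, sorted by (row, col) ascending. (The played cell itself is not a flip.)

Answer: (1,3) (2,2)

Derivation:
Dir NW: opp run (0,1), next=edge -> no flip
Dir N: opp run (0,2), next=edge -> no flip
Dir NE: opp run (0,3), next=edge -> no flip
Dir W: opp run (1,1), next='.' -> no flip
Dir E: opp run (1,3) capped by W -> flip
Dir SW: first cell 'W' (not opp) -> no flip
Dir S: opp run (2,2) capped by W -> flip
Dir SE: first cell 'W' (not opp) -> no flip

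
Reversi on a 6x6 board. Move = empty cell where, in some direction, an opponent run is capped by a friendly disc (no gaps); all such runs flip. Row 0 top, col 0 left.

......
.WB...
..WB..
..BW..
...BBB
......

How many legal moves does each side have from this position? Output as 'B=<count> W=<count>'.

Answer: B=4 W=7

Derivation:
-- B to move --
(0,0): flips 3 -> legal
(0,1): no bracket -> illegal
(0,2): no bracket -> illegal
(1,0): flips 1 -> legal
(1,3): no bracket -> illegal
(2,0): no bracket -> illegal
(2,1): flips 1 -> legal
(2,4): no bracket -> illegal
(3,1): no bracket -> illegal
(3,4): flips 1 -> legal
(4,2): no bracket -> illegal
B mobility = 4
-- W to move --
(0,1): no bracket -> illegal
(0,2): flips 1 -> legal
(0,3): no bracket -> illegal
(1,3): flips 2 -> legal
(1,4): no bracket -> illegal
(2,1): no bracket -> illegal
(2,4): flips 1 -> legal
(3,1): flips 1 -> legal
(3,4): no bracket -> illegal
(3,5): no bracket -> illegal
(4,1): no bracket -> illegal
(4,2): flips 1 -> legal
(5,2): no bracket -> illegal
(5,3): flips 1 -> legal
(5,4): no bracket -> illegal
(5,5): flips 1 -> legal
W mobility = 7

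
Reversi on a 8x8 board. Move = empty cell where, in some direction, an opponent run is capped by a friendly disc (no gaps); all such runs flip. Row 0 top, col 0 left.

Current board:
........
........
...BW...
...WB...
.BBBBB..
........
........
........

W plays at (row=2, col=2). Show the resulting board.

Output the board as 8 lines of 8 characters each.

Place W at (2,2); scan 8 dirs for brackets.
Dir NW: first cell '.' (not opp) -> no flip
Dir N: first cell '.' (not opp) -> no flip
Dir NE: first cell '.' (not opp) -> no flip
Dir W: first cell '.' (not opp) -> no flip
Dir E: opp run (2,3) capped by W -> flip
Dir SW: first cell '.' (not opp) -> no flip
Dir S: first cell '.' (not opp) -> no flip
Dir SE: first cell 'W' (not opp) -> no flip
All flips: (2,3)

Answer: ........
........
..WWW...
...WB...
.BBBBB..
........
........
........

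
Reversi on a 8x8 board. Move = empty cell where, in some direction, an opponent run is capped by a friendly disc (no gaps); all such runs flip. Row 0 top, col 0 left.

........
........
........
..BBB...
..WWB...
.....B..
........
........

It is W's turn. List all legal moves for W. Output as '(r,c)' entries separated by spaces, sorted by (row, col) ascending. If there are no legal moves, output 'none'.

(2,1): flips 1 -> legal
(2,2): flips 1 -> legal
(2,3): flips 1 -> legal
(2,4): flips 1 -> legal
(2,5): flips 1 -> legal
(3,1): no bracket -> illegal
(3,5): no bracket -> illegal
(4,1): no bracket -> illegal
(4,5): flips 1 -> legal
(4,6): no bracket -> illegal
(5,3): no bracket -> illegal
(5,4): no bracket -> illegal
(5,6): no bracket -> illegal
(6,4): no bracket -> illegal
(6,5): no bracket -> illegal
(6,6): no bracket -> illegal

Answer: (2,1) (2,2) (2,3) (2,4) (2,5) (4,5)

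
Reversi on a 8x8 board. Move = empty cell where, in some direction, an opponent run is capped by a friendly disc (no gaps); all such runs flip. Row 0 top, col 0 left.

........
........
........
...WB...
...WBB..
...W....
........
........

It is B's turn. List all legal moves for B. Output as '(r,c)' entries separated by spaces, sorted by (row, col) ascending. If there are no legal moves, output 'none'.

Answer: (2,2) (3,2) (4,2) (5,2) (6,2)

Derivation:
(2,2): flips 1 -> legal
(2,3): no bracket -> illegal
(2,4): no bracket -> illegal
(3,2): flips 1 -> legal
(4,2): flips 1 -> legal
(5,2): flips 1 -> legal
(5,4): no bracket -> illegal
(6,2): flips 1 -> legal
(6,3): no bracket -> illegal
(6,4): no bracket -> illegal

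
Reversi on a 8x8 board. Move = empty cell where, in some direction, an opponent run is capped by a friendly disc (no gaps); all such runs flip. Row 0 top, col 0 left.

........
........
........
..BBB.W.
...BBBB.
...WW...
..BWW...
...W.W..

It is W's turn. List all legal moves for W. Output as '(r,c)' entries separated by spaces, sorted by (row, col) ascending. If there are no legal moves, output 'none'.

(2,1): flips 2 -> legal
(2,2): no bracket -> illegal
(2,3): flips 2 -> legal
(2,4): flips 2 -> legal
(2,5): no bracket -> illegal
(3,1): no bracket -> illegal
(3,5): flips 1 -> legal
(3,7): no bracket -> illegal
(4,1): no bracket -> illegal
(4,2): no bracket -> illegal
(4,7): no bracket -> illegal
(5,1): flips 1 -> legal
(5,2): no bracket -> illegal
(5,5): no bracket -> illegal
(5,6): flips 1 -> legal
(5,7): no bracket -> illegal
(6,1): flips 1 -> legal
(7,1): flips 1 -> legal
(7,2): no bracket -> illegal

Answer: (2,1) (2,3) (2,4) (3,5) (5,1) (5,6) (6,1) (7,1)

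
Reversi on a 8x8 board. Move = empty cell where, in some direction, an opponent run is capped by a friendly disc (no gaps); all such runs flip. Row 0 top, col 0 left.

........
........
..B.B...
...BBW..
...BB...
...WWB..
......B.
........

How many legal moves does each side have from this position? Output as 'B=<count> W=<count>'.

Answer: B=8 W=5

Derivation:
-- B to move --
(2,5): no bracket -> illegal
(2,6): flips 1 -> legal
(3,6): flips 1 -> legal
(4,2): no bracket -> illegal
(4,5): no bracket -> illegal
(4,6): flips 1 -> legal
(5,2): flips 2 -> legal
(6,2): flips 1 -> legal
(6,3): flips 1 -> legal
(6,4): flips 1 -> legal
(6,5): flips 1 -> legal
B mobility = 8
-- W to move --
(1,1): no bracket -> illegal
(1,2): no bracket -> illegal
(1,3): flips 1 -> legal
(1,4): flips 3 -> legal
(1,5): no bracket -> illegal
(2,1): no bracket -> illegal
(2,3): flips 2 -> legal
(2,5): no bracket -> illegal
(3,1): no bracket -> illegal
(3,2): flips 3 -> legal
(4,2): no bracket -> illegal
(4,5): no bracket -> illegal
(4,6): no bracket -> illegal
(5,2): no bracket -> illegal
(5,6): flips 1 -> legal
(5,7): no bracket -> illegal
(6,4): no bracket -> illegal
(6,5): no bracket -> illegal
(6,7): no bracket -> illegal
(7,5): no bracket -> illegal
(7,6): no bracket -> illegal
(7,7): no bracket -> illegal
W mobility = 5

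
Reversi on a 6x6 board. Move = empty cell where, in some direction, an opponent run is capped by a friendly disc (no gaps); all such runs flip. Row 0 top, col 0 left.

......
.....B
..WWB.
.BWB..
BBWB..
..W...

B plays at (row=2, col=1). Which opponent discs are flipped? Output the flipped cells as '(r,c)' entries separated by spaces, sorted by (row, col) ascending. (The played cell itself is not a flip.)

Answer: (2,2) (2,3) (3,2)

Derivation:
Dir NW: first cell '.' (not opp) -> no flip
Dir N: first cell '.' (not opp) -> no flip
Dir NE: first cell '.' (not opp) -> no flip
Dir W: first cell '.' (not opp) -> no flip
Dir E: opp run (2,2) (2,3) capped by B -> flip
Dir SW: first cell '.' (not opp) -> no flip
Dir S: first cell 'B' (not opp) -> no flip
Dir SE: opp run (3,2) capped by B -> flip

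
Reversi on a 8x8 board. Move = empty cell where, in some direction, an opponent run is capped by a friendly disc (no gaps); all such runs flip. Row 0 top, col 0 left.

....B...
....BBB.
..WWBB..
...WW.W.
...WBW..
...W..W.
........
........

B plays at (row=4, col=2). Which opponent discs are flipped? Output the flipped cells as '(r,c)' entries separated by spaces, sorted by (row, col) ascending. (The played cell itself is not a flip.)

Dir NW: first cell '.' (not opp) -> no flip
Dir N: first cell '.' (not opp) -> no flip
Dir NE: opp run (3,3) capped by B -> flip
Dir W: first cell '.' (not opp) -> no flip
Dir E: opp run (4,3) capped by B -> flip
Dir SW: first cell '.' (not opp) -> no flip
Dir S: first cell '.' (not opp) -> no flip
Dir SE: opp run (5,3), next='.' -> no flip

Answer: (3,3) (4,3)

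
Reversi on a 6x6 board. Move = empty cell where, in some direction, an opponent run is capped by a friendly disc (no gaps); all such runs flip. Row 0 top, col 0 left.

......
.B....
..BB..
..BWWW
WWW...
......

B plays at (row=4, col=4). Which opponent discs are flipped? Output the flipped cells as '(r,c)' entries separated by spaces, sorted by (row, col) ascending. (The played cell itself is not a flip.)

Dir NW: opp run (3,3) capped by B -> flip
Dir N: opp run (3,4), next='.' -> no flip
Dir NE: opp run (3,5), next=edge -> no flip
Dir W: first cell '.' (not opp) -> no flip
Dir E: first cell '.' (not opp) -> no flip
Dir SW: first cell '.' (not opp) -> no flip
Dir S: first cell '.' (not opp) -> no flip
Dir SE: first cell '.' (not opp) -> no flip

Answer: (3,3)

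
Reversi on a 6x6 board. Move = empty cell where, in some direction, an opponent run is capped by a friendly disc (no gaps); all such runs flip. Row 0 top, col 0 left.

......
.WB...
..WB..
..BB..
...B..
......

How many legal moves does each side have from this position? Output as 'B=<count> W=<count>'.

-- B to move --
(0,0): flips 2 -> legal
(0,1): no bracket -> illegal
(0,2): no bracket -> illegal
(1,0): flips 1 -> legal
(1,3): no bracket -> illegal
(2,0): no bracket -> illegal
(2,1): flips 1 -> legal
(3,1): no bracket -> illegal
B mobility = 3
-- W to move --
(0,1): no bracket -> illegal
(0,2): flips 1 -> legal
(0,3): no bracket -> illegal
(1,3): flips 1 -> legal
(1,4): no bracket -> illegal
(2,1): no bracket -> illegal
(2,4): flips 1 -> legal
(3,1): no bracket -> illegal
(3,4): no bracket -> illegal
(4,1): no bracket -> illegal
(4,2): flips 1 -> legal
(4,4): flips 1 -> legal
(5,2): no bracket -> illegal
(5,3): no bracket -> illegal
(5,4): no bracket -> illegal
W mobility = 5

Answer: B=3 W=5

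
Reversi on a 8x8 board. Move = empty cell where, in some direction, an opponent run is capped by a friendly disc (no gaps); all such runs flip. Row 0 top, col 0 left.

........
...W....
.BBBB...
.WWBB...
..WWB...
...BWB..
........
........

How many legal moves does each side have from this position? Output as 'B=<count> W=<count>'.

Answer: B=11 W=12

Derivation:
-- B to move --
(0,2): flips 1 -> legal
(0,3): flips 1 -> legal
(0,4): flips 1 -> legal
(1,2): no bracket -> illegal
(1,4): no bracket -> illegal
(2,0): flips 2 -> legal
(3,0): flips 2 -> legal
(4,0): flips 1 -> legal
(4,1): flips 4 -> legal
(4,5): no bracket -> illegal
(5,1): flips 1 -> legal
(5,2): flips 3 -> legal
(6,3): no bracket -> illegal
(6,4): flips 1 -> legal
(6,5): flips 3 -> legal
B mobility = 11
-- W to move --
(1,0): flips 1 -> legal
(1,1): flips 1 -> legal
(1,2): flips 1 -> legal
(1,4): flips 4 -> legal
(1,5): flips 2 -> legal
(2,0): no bracket -> illegal
(2,5): flips 1 -> legal
(3,0): no bracket -> illegal
(3,5): flips 3 -> legal
(4,5): flips 1 -> legal
(4,6): no bracket -> illegal
(5,2): flips 1 -> legal
(5,6): flips 1 -> legal
(6,2): no bracket -> illegal
(6,3): flips 1 -> legal
(6,4): flips 1 -> legal
(6,5): no bracket -> illegal
(6,6): no bracket -> illegal
W mobility = 12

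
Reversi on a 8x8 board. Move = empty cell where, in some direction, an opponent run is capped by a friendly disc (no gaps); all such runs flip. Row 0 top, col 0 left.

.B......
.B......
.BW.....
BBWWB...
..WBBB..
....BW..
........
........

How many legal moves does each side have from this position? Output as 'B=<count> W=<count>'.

Answer: B=7 W=8

Derivation:
-- B to move --
(1,2): no bracket -> illegal
(1,3): flips 1 -> legal
(2,3): flips 2 -> legal
(2,4): no bracket -> illegal
(4,1): flips 1 -> legal
(4,6): no bracket -> illegal
(5,1): no bracket -> illegal
(5,2): no bracket -> illegal
(5,3): flips 1 -> legal
(5,6): flips 1 -> legal
(6,4): no bracket -> illegal
(6,5): flips 1 -> legal
(6,6): flips 1 -> legal
B mobility = 7
-- W to move --
(0,0): flips 1 -> legal
(0,2): no bracket -> illegal
(1,0): flips 1 -> legal
(1,2): no bracket -> illegal
(2,0): flips 2 -> legal
(2,3): no bracket -> illegal
(2,4): no bracket -> illegal
(2,5): no bracket -> illegal
(3,5): flips 2 -> legal
(3,6): no bracket -> illegal
(4,0): flips 1 -> legal
(4,1): no bracket -> illegal
(4,6): flips 3 -> legal
(5,2): no bracket -> illegal
(5,3): flips 2 -> legal
(5,6): no bracket -> illegal
(6,3): no bracket -> illegal
(6,4): no bracket -> illegal
(6,5): flips 2 -> legal
W mobility = 8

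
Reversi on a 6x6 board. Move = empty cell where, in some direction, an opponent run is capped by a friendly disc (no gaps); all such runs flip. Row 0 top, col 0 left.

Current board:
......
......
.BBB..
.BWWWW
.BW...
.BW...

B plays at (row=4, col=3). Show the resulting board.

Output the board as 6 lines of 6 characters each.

Answer: ......
......
.BBB..
.BBBWW
.BBB..
.BW...

Derivation:
Place B at (4,3); scan 8 dirs for brackets.
Dir NW: opp run (3,2) capped by B -> flip
Dir N: opp run (3,3) capped by B -> flip
Dir NE: opp run (3,4), next='.' -> no flip
Dir W: opp run (4,2) capped by B -> flip
Dir E: first cell '.' (not opp) -> no flip
Dir SW: opp run (5,2), next=edge -> no flip
Dir S: first cell '.' (not opp) -> no flip
Dir SE: first cell '.' (not opp) -> no flip
All flips: (3,2) (3,3) (4,2)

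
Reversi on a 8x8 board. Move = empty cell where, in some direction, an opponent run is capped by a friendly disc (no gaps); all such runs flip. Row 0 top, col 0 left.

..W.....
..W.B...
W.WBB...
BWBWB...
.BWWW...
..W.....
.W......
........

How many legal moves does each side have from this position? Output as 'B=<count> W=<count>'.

-- B to move --
(0,1): flips 1 -> legal
(0,3): no bracket -> illegal
(1,0): flips 1 -> legal
(1,1): no bracket -> illegal
(1,3): no bracket -> illegal
(2,1): flips 2 -> legal
(3,5): no bracket -> illegal
(4,0): no bracket -> illegal
(4,5): flips 3 -> legal
(5,0): no bracket -> illegal
(5,1): flips 2 -> legal
(5,3): flips 2 -> legal
(5,4): flips 2 -> legal
(5,5): no bracket -> illegal
(6,0): no bracket -> illegal
(6,2): flips 2 -> legal
(6,3): flips 1 -> legal
(7,0): flips 3 -> legal
(7,1): no bracket -> illegal
(7,2): no bracket -> illegal
B mobility = 10
-- W to move --
(0,3): no bracket -> illegal
(0,4): flips 3 -> legal
(0,5): no bracket -> illegal
(1,3): flips 1 -> legal
(1,5): flips 1 -> legal
(2,1): flips 1 -> legal
(2,5): flips 3 -> legal
(3,5): flips 1 -> legal
(4,0): flips 2 -> legal
(4,5): flips 2 -> legal
(5,0): no bracket -> illegal
(5,1): flips 1 -> legal
W mobility = 9

Answer: B=10 W=9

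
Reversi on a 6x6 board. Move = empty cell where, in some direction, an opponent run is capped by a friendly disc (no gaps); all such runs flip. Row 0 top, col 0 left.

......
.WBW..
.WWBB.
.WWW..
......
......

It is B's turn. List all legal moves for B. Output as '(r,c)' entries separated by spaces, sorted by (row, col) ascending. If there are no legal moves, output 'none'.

(0,0): no bracket -> illegal
(0,1): no bracket -> illegal
(0,2): flips 1 -> legal
(0,3): flips 1 -> legal
(0,4): no bracket -> illegal
(1,0): flips 1 -> legal
(1,4): flips 1 -> legal
(2,0): flips 2 -> legal
(3,0): flips 1 -> legal
(3,4): no bracket -> illegal
(4,0): no bracket -> illegal
(4,1): flips 1 -> legal
(4,2): flips 3 -> legal
(4,3): flips 1 -> legal
(4,4): no bracket -> illegal

Answer: (0,2) (0,3) (1,0) (1,4) (2,0) (3,0) (4,1) (4,2) (4,3)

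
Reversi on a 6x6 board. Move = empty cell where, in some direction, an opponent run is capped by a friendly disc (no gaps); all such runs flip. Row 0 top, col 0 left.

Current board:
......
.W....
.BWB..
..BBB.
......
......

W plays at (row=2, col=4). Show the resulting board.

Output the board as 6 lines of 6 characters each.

Place W at (2,4); scan 8 dirs for brackets.
Dir NW: first cell '.' (not opp) -> no flip
Dir N: first cell '.' (not opp) -> no flip
Dir NE: first cell '.' (not opp) -> no flip
Dir W: opp run (2,3) capped by W -> flip
Dir E: first cell '.' (not opp) -> no flip
Dir SW: opp run (3,3), next='.' -> no flip
Dir S: opp run (3,4), next='.' -> no flip
Dir SE: first cell '.' (not opp) -> no flip
All flips: (2,3)

Answer: ......
.W....
.BWWW.
..BBB.
......
......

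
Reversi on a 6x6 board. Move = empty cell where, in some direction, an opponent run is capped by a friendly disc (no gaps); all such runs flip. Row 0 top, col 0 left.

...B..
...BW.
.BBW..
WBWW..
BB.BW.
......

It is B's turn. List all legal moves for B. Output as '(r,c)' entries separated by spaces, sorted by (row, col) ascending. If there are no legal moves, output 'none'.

(0,4): no bracket -> illegal
(0,5): flips 3 -> legal
(1,2): no bracket -> illegal
(1,5): flips 1 -> legal
(2,0): flips 1 -> legal
(2,4): flips 1 -> legal
(2,5): flips 1 -> legal
(3,4): flips 2 -> legal
(3,5): no bracket -> illegal
(4,2): flips 1 -> legal
(4,5): flips 1 -> legal
(5,3): no bracket -> illegal
(5,4): no bracket -> illegal
(5,5): flips 2 -> legal

Answer: (0,5) (1,5) (2,0) (2,4) (2,5) (3,4) (4,2) (4,5) (5,5)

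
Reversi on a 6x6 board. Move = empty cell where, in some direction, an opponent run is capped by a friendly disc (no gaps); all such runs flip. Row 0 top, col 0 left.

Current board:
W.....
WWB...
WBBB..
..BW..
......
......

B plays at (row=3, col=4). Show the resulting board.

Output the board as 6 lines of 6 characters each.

Answer: W.....
WWB...
WBBB..
..BBB.
......
......

Derivation:
Place B at (3,4); scan 8 dirs for brackets.
Dir NW: first cell 'B' (not opp) -> no flip
Dir N: first cell '.' (not opp) -> no flip
Dir NE: first cell '.' (not opp) -> no flip
Dir W: opp run (3,3) capped by B -> flip
Dir E: first cell '.' (not opp) -> no flip
Dir SW: first cell '.' (not opp) -> no flip
Dir S: first cell '.' (not opp) -> no flip
Dir SE: first cell '.' (not opp) -> no flip
All flips: (3,3)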